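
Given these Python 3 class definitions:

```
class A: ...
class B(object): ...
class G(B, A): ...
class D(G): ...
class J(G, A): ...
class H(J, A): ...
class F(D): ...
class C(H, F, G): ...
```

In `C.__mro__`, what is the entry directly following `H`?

L[C] = C + merge(L[H], L[F], L[G], [H F G])
  take H:  [H J G B A object] + [F D G B A object] + [G B A object] + [H F G]
  take J:  [J G B A object] + [F D G B A object] + [G B A object] + [F G]
  take F:  [G B A object] + [F D G B A object] + [G B A object] + [F G]
  take D:  [G B A object] + [D G B A object] + [G B A object] + [G]
  take G:  [G B A object] + [G B A object] + [G B A object] + [G]
  take B:  [B A object] + [B A object] + [B A object]
  take A:  [A object] + [A object] + [A object]
  take object:  [object] + [object] + [object]
MRO: C H J F D G B A object
H is at position 1; next is J.

J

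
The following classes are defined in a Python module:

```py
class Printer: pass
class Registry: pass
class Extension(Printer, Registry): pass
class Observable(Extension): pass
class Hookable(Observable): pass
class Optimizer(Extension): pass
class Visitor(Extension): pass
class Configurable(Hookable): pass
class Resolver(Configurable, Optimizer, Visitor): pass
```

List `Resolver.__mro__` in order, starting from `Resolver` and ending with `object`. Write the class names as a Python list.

[Resolver, Configurable, Hookable, Observable, Optimizer, Visitor, Extension, Printer, Registry, object]

L[Resolver] = Resolver + merge(L[Configurable], L[Optimizer], L[Visitor], [Configurable Optimizer Visitor])
  take Configurable:  [Configurable Hookable Observable Extension Printer Registry object] + [Optimizer Extension Printer Registry object] + [Visitor Extension Printer Registry object] + [Configurable Optimizer Visitor]
  take Hookable:  [Hookable Observable Extension Printer Registry object] + [Optimizer Extension Printer Registry object] + [Visitor Extension Printer Registry object] + [Optimizer Visitor]
  take Observable:  [Observable Extension Printer Registry object] + [Optimizer Extension Printer Registry object] + [Visitor Extension Printer Registry object] + [Optimizer Visitor]
  take Optimizer:  [Extension Printer Registry object] + [Optimizer Extension Printer Registry object] + [Visitor Extension Printer Registry object] + [Optimizer Visitor]
  take Visitor:  [Extension Printer Registry object] + [Extension Printer Registry object] + [Visitor Extension Printer Registry object] + [Visitor]
  take Extension:  [Extension Printer Registry object] + [Extension Printer Registry object] + [Extension Printer Registry object]
  take Printer:  [Printer Registry object] + [Printer Registry object] + [Printer Registry object]
  take Registry:  [Registry object] + [Registry object] + [Registry object]
  take object:  [object] + [object] + [object]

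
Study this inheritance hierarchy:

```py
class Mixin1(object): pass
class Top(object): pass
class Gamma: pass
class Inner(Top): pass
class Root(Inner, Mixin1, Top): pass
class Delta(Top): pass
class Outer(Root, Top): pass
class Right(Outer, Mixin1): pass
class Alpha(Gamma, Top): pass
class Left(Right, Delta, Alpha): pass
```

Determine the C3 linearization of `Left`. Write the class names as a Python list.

L[Left] = Left + merge(L[Right], L[Delta], L[Alpha], [Right Delta Alpha])
  take Right:  [Right Outer Root Inner Mixin1 Top object] + [Delta Top object] + [Alpha Gamma Top object] + [Right Delta Alpha]
  take Outer:  [Outer Root Inner Mixin1 Top object] + [Delta Top object] + [Alpha Gamma Top object] + [Delta Alpha]
  take Root:  [Root Inner Mixin1 Top object] + [Delta Top object] + [Alpha Gamma Top object] + [Delta Alpha]
  take Inner:  [Inner Mixin1 Top object] + [Delta Top object] + [Alpha Gamma Top object] + [Delta Alpha]
  take Mixin1:  [Mixin1 Top object] + [Delta Top object] + [Alpha Gamma Top object] + [Delta Alpha]
  take Delta:  [Top object] + [Delta Top object] + [Alpha Gamma Top object] + [Delta Alpha]
  take Alpha:  [Top object] + [Top object] + [Alpha Gamma Top object] + [Alpha]
  take Gamma:  [Top object] + [Top object] + [Gamma Top object]
  take Top:  [Top object] + [Top object] + [Top object]
  take object:  [object] + [object] + [object]

[Left, Right, Outer, Root, Inner, Mixin1, Delta, Alpha, Gamma, Top, object]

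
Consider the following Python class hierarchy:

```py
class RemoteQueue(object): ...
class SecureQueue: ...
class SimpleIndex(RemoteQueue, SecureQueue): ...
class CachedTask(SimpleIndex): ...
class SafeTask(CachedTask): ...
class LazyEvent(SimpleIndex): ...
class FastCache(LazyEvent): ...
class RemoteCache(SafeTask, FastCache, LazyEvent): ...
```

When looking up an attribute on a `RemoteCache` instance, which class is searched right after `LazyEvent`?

SimpleIndex

L[RemoteCache] = RemoteCache + merge(L[SafeTask], L[FastCache], L[LazyEvent], [SafeTask FastCache LazyEvent])
  take SafeTask:  [SafeTask CachedTask SimpleIndex RemoteQueue SecureQueue object] + [FastCache LazyEvent SimpleIndex RemoteQueue SecureQueue object] + [LazyEvent SimpleIndex RemoteQueue SecureQueue object] + [SafeTask FastCache LazyEvent]
  take CachedTask:  [CachedTask SimpleIndex RemoteQueue SecureQueue object] + [FastCache LazyEvent SimpleIndex RemoteQueue SecureQueue object] + [LazyEvent SimpleIndex RemoteQueue SecureQueue object] + [FastCache LazyEvent]
  take FastCache:  [SimpleIndex RemoteQueue SecureQueue object] + [FastCache LazyEvent SimpleIndex RemoteQueue SecureQueue object] + [LazyEvent SimpleIndex RemoteQueue SecureQueue object] + [FastCache LazyEvent]
  take LazyEvent:  [SimpleIndex RemoteQueue SecureQueue object] + [LazyEvent SimpleIndex RemoteQueue SecureQueue object] + [LazyEvent SimpleIndex RemoteQueue SecureQueue object] + [LazyEvent]
  take SimpleIndex:  [SimpleIndex RemoteQueue SecureQueue object] + [SimpleIndex RemoteQueue SecureQueue object] + [SimpleIndex RemoteQueue SecureQueue object]
  take RemoteQueue:  [RemoteQueue SecureQueue object] + [RemoteQueue SecureQueue object] + [RemoteQueue SecureQueue object]
  take SecureQueue:  [SecureQueue object] + [SecureQueue object] + [SecureQueue object]
  take object:  [object] + [object] + [object]
MRO: RemoteCache SafeTask CachedTask FastCache LazyEvent SimpleIndex RemoteQueue SecureQueue object
LazyEvent is at position 4; next is SimpleIndex.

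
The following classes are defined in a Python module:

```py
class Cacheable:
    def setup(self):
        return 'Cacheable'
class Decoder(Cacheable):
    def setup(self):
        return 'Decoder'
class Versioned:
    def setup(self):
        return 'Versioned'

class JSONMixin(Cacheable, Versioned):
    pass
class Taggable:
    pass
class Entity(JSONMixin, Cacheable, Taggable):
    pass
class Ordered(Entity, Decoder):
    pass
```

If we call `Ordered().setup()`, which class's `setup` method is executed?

Decoder

L[Ordered] = Ordered + merge(L[Entity], L[Decoder], [Entity Decoder])
  take Entity:  [Entity JSONMixin Cacheable Versioned Taggable object] + [Decoder Cacheable object] + [Entity Decoder]
  take JSONMixin:  [JSONMixin Cacheable Versioned Taggable object] + [Decoder Cacheable object] + [Decoder]
  take Decoder:  [Cacheable Versioned Taggable object] + [Decoder Cacheable object] + [Decoder]
  take Cacheable:  [Cacheable Versioned Taggable object] + [Cacheable object]
  take Versioned:  [Versioned Taggable object] + [object]
  take Taggable:  [Taggable object] + [object]
  take object:  [object] + [object]
MRO: Ordered Entity JSONMixin Decoder Cacheable Versioned Taggable object
setup is defined in: Cacheable, Decoder, Versioned. First along the MRO is Decoder.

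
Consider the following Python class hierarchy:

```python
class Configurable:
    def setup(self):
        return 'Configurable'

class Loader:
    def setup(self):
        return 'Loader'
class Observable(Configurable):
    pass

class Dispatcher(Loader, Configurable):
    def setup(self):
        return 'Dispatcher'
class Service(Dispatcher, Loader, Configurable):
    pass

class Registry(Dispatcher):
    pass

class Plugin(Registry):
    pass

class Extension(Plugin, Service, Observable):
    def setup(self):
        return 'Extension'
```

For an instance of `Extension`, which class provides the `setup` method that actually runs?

Extension

L[Extension] = Extension + merge(L[Plugin], L[Service], L[Observable], [Plugin Service Observable])
  take Plugin:  [Plugin Registry Dispatcher Loader Configurable object] + [Service Dispatcher Loader Configurable object] + [Observable Configurable object] + [Plugin Service Observable]
  take Registry:  [Registry Dispatcher Loader Configurable object] + [Service Dispatcher Loader Configurable object] + [Observable Configurable object] + [Service Observable]
  take Service:  [Dispatcher Loader Configurable object] + [Service Dispatcher Loader Configurable object] + [Observable Configurable object] + [Service Observable]
  take Dispatcher:  [Dispatcher Loader Configurable object] + [Dispatcher Loader Configurable object] + [Observable Configurable object] + [Observable]
  take Loader:  [Loader Configurable object] + [Loader Configurable object] + [Observable Configurable object] + [Observable]
  take Observable:  [Configurable object] + [Configurable object] + [Observable Configurable object] + [Observable]
  take Configurable:  [Configurable object] + [Configurable object] + [Configurable object]
  take object:  [object] + [object] + [object]
MRO: Extension Plugin Registry Service Dispatcher Loader Observable Configurable object
setup is defined in: Configurable, Dispatcher, Extension, Loader. First along the MRO is Extension.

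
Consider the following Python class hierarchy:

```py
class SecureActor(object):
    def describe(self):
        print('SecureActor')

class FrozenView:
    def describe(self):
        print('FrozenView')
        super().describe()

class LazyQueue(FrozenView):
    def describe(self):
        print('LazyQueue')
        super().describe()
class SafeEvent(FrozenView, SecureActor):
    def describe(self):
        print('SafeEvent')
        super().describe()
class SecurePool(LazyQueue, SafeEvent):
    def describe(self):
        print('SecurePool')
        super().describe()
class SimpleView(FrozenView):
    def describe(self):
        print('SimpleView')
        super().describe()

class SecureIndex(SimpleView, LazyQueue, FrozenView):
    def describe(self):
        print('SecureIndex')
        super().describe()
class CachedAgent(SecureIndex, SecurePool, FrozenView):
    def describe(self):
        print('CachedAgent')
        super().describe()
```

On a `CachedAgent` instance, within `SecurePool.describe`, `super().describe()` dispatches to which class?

LazyQueue

L[CachedAgent] = CachedAgent + merge(L[SecureIndex], L[SecurePool], L[FrozenView], [SecureIndex SecurePool FrozenView])
  take SecureIndex:  [SecureIndex SimpleView LazyQueue FrozenView object] + [SecurePool LazyQueue SafeEvent FrozenView SecureActor object] + [FrozenView object] + [SecureIndex SecurePool FrozenView]
  take SimpleView:  [SimpleView LazyQueue FrozenView object] + [SecurePool LazyQueue SafeEvent FrozenView SecureActor object] + [FrozenView object] + [SecurePool FrozenView]
  take SecurePool:  [LazyQueue FrozenView object] + [SecurePool LazyQueue SafeEvent FrozenView SecureActor object] + [FrozenView object] + [SecurePool FrozenView]
  take LazyQueue:  [LazyQueue FrozenView object] + [LazyQueue SafeEvent FrozenView SecureActor object] + [FrozenView object] + [FrozenView]
  take SafeEvent:  [FrozenView object] + [SafeEvent FrozenView SecureActor object] + [FrozenView object] + [FrozenView]
  take FrozenView:  [FrozenView object] + [FrozenView SecureActor object] + [FrozenView object] + [FrozenView]
  take SecureActor:  [object] + [SecureActor object] + [object]
  take object:  [object] + [object] + [object]
MRO: CachedAgent SecureIndex SimpleView SecurePool LazyQueue SafeEvent FrozenView SecureActor object
super() in SecurePool.describe on a CachedAgent instance goes to the class after SecurePool in CachedAgent's MRO: LazyQueue.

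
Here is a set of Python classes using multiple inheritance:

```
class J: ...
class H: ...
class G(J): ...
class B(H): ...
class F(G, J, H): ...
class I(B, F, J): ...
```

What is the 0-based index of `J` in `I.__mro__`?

4

L[I] = I + merge(L[B], L[F], L[J], [B F J])
  take B:  [B H object] + [F G J H object] + [J object] + [B F J]
  take F:  [H object] + [F G J H object] + [J object] + [F J]
  take G:  [H object] + [G J H object] + [J object] + [J]
  take J:  [H object] + [J H object] + [J object] + [J]
  take H:  [H object] + [H object] + [object]
  take object:  [object] + [object] + [object]
MRO: I B F G J H object
J sits at index 4.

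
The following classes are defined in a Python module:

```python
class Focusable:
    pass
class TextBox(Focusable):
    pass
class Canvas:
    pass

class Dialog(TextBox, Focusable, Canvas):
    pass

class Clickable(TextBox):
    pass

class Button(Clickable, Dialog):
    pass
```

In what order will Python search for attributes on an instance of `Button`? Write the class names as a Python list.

[Button, Clickable, Dialog, TextBox, Focusable, Canvas, object]

L[Button] = Button + merge(L[Clickable], L[Dialog], [Clickable Dialog])
  take Clickable:  [Clickable TextBox Focusable object] + [Dialog TextBox Focusable Canvas object] + [Clickable Dialog]
  take Dialog:  [TextBox Focusable object] + [Dialog TextBox Focusable Canvas object] + [Dialog]
  take TextBox:  [TextBox Focusable object] + [TextBox Focusable Canvas object]
  take Focusable:  [Focusable object] + [Focusable Canvas object]
  take Canvas:  [object] + [Canvas object]
  take object:  [object] + [object]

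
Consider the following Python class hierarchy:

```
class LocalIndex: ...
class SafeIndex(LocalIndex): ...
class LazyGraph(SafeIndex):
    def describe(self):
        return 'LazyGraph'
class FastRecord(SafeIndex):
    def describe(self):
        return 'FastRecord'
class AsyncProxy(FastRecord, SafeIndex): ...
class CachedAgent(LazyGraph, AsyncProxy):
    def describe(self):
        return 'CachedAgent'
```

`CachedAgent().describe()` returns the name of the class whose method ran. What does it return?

CachedAgent

L[CachedAgent] = CachedAgent + merge(L[LazyGraph], L[AsyncProxy], [LazyGraph AsyncProxy])
  take LazyGraph:  [LazyGraph SafeIndex LocalIndex object] + [AsyncProxy FastRecord SafeIndex LocalIndex object] + [LazyGraph AsyncProxy]
  take AsyncProxy:  [SafeIndex LocalIndex object] + [AsyncProxy FastRecord SafeIndex LocalIndex object] + [AsyncProxy]
  take FastRecord:  [SafeIndex LocalIndex object] + [FastRecord SafeIndex LocalIndex object]
  take SafeIndex:  [SafeIndex LocalIndex object] + [SafeIndex LocalIndex object]
  take LocalIndex:  [LocalIndex object] + [LocalIndex object]
  take object:  [object] + [object]
MRO: CachedAgent LazyGraph AsyncProxy FastRecord SafeIndex LocalIndex object
describe is defined in: CachedAgent, FastRecord, LazyGraph. First along the MRO is CachedAgent.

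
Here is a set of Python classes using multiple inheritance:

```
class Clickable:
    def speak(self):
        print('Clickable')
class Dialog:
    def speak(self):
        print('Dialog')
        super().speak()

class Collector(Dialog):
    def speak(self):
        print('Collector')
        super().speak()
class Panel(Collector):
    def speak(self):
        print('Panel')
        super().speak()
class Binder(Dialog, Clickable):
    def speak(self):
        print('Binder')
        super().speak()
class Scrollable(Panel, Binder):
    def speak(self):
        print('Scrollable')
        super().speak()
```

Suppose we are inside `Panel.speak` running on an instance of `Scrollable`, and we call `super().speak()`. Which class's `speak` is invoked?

Collector

L[Scrollable] = Scrollable + merge(L[Panel], L[Binder], [Panel Binder])
  take Panel:  [Panel Collector Dialog object] + [Binder Dialog Clickable object] + [Panel Binder]
  take Collector:  [Collector Dialog object] + [Binder Dialog Clickable object] + [Binder]
  take Binder:  [Dialog object] + [Binder Dialog Clickable object] + [Binder]
  take Dialog:  [Dialog object] + [Dialog Clickable object]
  take Clickable:  [object] + [Clickable object]
  take object:  [object] + [object]
MRO: Scrollable Panel Collector Binder Dialog Clickable object
super() in Panel.speak on a Scrollable instance goes to the class after Panel in Scrollable's MRO: Collector.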